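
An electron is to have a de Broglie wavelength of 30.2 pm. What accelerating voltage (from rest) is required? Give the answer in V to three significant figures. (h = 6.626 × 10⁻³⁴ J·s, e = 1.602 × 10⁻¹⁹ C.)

V = 1650 V

p = h/λ = 6.626 × 10⁻³⁴ / 3.020 × 10⁻¹¹ = 2.194 × 10⁻²³ kg·m/s.
KE = p²/(2m) = 2.642 × 10⁻¹⁶ J.
V = KE/e = 2.642 × 10⁻¹⁶ / (1.602 × 10⁻¹⁹) = 1650 V.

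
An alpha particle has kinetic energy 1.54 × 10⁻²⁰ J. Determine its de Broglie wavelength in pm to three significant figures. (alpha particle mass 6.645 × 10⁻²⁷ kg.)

λ = 46.3 pm

p = √(2mKE) = √(2 × 6.645 × 10⁻²⁷ × 1.540 × 10⁻²⁰) = 1.431 × 10⁻²³ kg·m/s.
λ = h/p = 6.626 × 10⁻³⁴ / 1.431 × 10⁻²³ = 4.63 × 10⁻¹¹ m = 46.3 pm.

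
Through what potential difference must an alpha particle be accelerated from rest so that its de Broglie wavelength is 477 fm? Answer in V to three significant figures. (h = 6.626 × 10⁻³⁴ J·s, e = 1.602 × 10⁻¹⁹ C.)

p = h/λ = 6.626 × 10⁻³⁴ / 4.770 × 10⁻¹³ = 1.389 × 10⁻²¹ kg·m/s.
KE = p²/(2m) = 1.452 × 10⁻¹⁶ J.
V = KE/2e = 1.452 × 10⁻¹⁶ / (2 × 1.602 × 10⁻¹⁹) = 453 V.

V = 453 V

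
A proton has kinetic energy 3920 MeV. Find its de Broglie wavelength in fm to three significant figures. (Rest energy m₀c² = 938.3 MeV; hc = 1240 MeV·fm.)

Total energy E = KE + m₀c² = 3920 + 938.3 = 4858.3 MeV.
(pc)² = E² − (m₀c²)² = (4858.3)² − (938.3)² = 2.272 × 10⁷ MeV², so pc = 4767 MeV.
λ = hc/(pc) = 1240 MeV·fm / 4767 MeV = 0.260 fm.

λ = 0.260 fm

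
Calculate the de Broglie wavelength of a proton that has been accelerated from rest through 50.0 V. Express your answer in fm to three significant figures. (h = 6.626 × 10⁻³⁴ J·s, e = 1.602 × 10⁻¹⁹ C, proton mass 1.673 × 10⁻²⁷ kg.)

KE = eV = 1.602 × 10⁻¹⁹ × 50.00 = 8.010 × 10⁻¹⁸ J.
p = √(2mKE) = √(2 × 1.673 × 10⁻²⁷ × 8.010 × 10⁻¹⁸) = 1.637 × 10⁻²² kg·m/s.
λ = h/p = 6.626 × 10⁻³⁴ / 1.637 × 10⁻²² = 4.05 × 10⁻¹² m = 4050 fm.

λ = 4050 fm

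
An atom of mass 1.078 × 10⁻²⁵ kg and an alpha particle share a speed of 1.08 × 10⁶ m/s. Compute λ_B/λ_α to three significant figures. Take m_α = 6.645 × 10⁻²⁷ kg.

At fixed v, p = mv so λ = h/(mv) ∝ 1/m.
λ_B/λ_α = m_α/m_B = 6.645 × 10⁻²⁷/1.078 × 10⁻²⁵ = 0.0616.

λ_B/λ_α = 0.0616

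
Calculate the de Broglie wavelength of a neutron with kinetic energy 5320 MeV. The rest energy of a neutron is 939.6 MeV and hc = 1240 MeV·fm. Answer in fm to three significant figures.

λ = 0.200 fm

Total energy E = KE + m₀c² = 5320 + 939.6 = 6259.6 MeV.
(pc)² = E² − (m₀c²)² = (6259.6)² − (939.6)² = 3.830 × 10⁷ MeV², so pc = 6189 MeV.
λ = hc/(pc) = 1240 MeV·fm / 6189 MeV = 0.200 fm.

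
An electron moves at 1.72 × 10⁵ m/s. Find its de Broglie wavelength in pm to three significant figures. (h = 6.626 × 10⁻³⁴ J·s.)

λ = 4230 pm

p = mv = 9.109 × 10⁻³¹ × 1.72 × 10⁵ = 1.567 × 10⁻²⁵ kg·m/s.
λ = h/p = 6.626 × 10⁻³⁴ / 1.567 × 10⁻²⁵ = 4.23 × 10⁻⁹ m = 4230 pm.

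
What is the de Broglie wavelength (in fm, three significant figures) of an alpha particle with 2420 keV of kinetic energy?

λ = 9.23 fm

KE = 2420 keV = 3.877 × 10⁻¹³ J.
p = √(2mKE) = √(2 × 6.645 × 10⁻²⁷ × 3.877 × 10⁻¹³) = 7.178 × 10⁻²⁰ kg·m/s.
λ = h/p = 6.626 × 10⁻³⁴ / 7.178 × 10⁻²⁰ = 9.23 × 10⁻¹⁵ m = 9.23 fm.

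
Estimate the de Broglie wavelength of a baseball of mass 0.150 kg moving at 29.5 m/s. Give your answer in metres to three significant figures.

p = mv = 0.150 × 29.5 = 4.425 kg·m/s.
λ = h/p = 6.626 × 10⁻³⁴ / 4.425 = 1.50 × 10⁻³⁴ m.

λ = 1.50 × 10⁻³⁴ m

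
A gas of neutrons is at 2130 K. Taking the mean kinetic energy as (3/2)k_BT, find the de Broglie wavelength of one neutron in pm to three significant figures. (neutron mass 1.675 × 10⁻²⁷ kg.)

λ = 54.5 pm

KE = (3/2)k_BT = 1.5 × 1.381 × 10⁻²³ × 2130 = 4.412 × 10⁻²⁰ J.
p = √(2mKE) = √(2 × 1.675 × 10⁻²⁷ × 4.412 × 10⁻²⁰) = 1.216 × 10⁻²³ kg·m/s.
λ = h/p = 5.45 × 10⁻¹¹ m = 54.5 pm.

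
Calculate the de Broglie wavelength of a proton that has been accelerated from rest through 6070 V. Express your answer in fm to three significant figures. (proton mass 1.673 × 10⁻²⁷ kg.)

λ = 367 fm

KE = eV = 1.602 × 10⁻¹⁹ × 6070 = 9.724 × 10⁻¹⁶ J.
p = √(2mKE) = √(2 × 1.673 × 10⁻²⁷ × 9.724 × 10⁻¹⁶) = 1.804 × 10⁻²¹ kg·m/s.
λ = h/p = 6.626 × 10⁻³⁴ / 1.804 × 10⁻²¹ = 3.67 × 10⁻¹³ m = 367 fm.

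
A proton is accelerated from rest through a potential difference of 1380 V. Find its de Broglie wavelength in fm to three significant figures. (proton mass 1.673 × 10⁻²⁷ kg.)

KE = eV = 1.602 × 10⁻¹⁹ × 1380 = 2.211 × 10⁻¹⁶ J.
p = √(2mKE) = √(2 × 1.673 × 10⁻²⁷ × 2.211 × 10⁻¹⁶) = 8.601 × 10⁻²² kg·m/s.
λ = h/p = 6.626 × 10⁻³⁴ / 8.601 × 10⁻²² = 7.70 × 10⁻¹³ m = 770 fm.

λ = 770 fm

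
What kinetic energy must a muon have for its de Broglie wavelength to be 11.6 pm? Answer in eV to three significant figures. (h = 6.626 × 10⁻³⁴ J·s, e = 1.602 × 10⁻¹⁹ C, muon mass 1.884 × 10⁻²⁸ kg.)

KE = 54.1 eV

p = h/λ = 6.626 × 10⁻³⁴ / 1.160 × 10⁻¹¹ = 5.712 × 10⁻²³ kg·m/s.
KE = p²/(2m) = (5.712 × 10⁻²³)² / (2 × 1.884 × 10⁻²⁸) = 8.659 × 10⁻¹⁸ J = 54.1 eV.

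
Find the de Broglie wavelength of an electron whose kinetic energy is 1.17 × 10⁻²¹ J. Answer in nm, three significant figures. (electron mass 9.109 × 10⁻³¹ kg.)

p = √(2mKE) = √(2 × 9.109 × 10⁻³¹ × 1.170 × 10⁻²¹) = 4.617 × 10⁻²⁶ kg·m/s.
λ = h/p = 6.626 × 10⁻³⁴ / 4.617 × 10⁻²⁶ = 1.44 × 10⁻⁸ m = 14.4 nm.

λ = 14.4 nm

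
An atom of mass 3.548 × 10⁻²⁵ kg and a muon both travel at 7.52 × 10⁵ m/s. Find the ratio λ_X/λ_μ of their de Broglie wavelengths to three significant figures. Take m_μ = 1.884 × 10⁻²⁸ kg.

At fixed v, p = mv so λ = h/(mv) ∝ 1/m.
λ_X/λ_μ = m_μ/m_X = 1.884 × 10⁻²⁸/3.548 × 10⁻²⁵ = 5.31 × 10⁻⁴.

λ_X/λ_μ = 5.31 × 10⁻⁴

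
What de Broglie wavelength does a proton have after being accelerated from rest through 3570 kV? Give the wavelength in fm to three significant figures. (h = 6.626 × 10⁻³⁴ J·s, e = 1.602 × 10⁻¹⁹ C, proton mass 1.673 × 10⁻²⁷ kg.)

KE = eV = 1.602 × 10⁻¹⁹ × 3.570 × 10⁶ = 5.719 × 10⁻¹³ J.
p = √(2mKE) = √(2 × 1.673 × 10⁻²⁷ × 5.719 × 10⁻¹³) = 4.374 × 10⁻²⁰ kg·m/s.
λ = h/p = 6.626 × 10⁻³⁴ / 4.374 × 10⁻²⁰ = 1.51 × 10⁻¹⁴ m = 15.1 fm.

λ = 15.1 fm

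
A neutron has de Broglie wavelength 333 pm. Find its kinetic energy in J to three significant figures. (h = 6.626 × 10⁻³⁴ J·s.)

p = h/λ = 6.626 × 10⁻³⁴ / 3.330 × 10⁻¹⁰ = 1.990 × 10⁻²⁴ kg·m/s.
KE = p²/(2m) = (1.990 × 10⁻²⁴)² / (2 × 1.675 × 10⁻²⁷) = 1.182 × 10⁻²¹ J = 1.18 × 10⁻²¹ J.

KE = 1.18 × 10⁻²¹ J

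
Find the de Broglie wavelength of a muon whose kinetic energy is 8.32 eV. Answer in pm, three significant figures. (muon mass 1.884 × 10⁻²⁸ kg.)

KE = 8.32 eV = 1.333 × 10⁻¹⁸ J.
p = √(2mKE) = √(2 × 1.884 × 10⁻²⁸ × 1.333 × 10⁻¹⁸) = 2.241 × 10⁻²³ kg·m/s.
λ = h/p = 6.626 × 10⁻³⁴ / 2.241 × 10⁻²³ = 2.96 × 10⁻¹¹ m = 29.6 pm.

λ = 29.6 pm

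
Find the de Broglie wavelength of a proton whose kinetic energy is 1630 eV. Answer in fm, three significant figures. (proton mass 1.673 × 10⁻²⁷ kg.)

λ = 709 fm

KE = 1630 eV = 2.611 × 10⁻¹⁶ J.
p = √(2mKE) = √(2 × 1.673 × 10⁻²⁷ × 2.611 × 10⁻¹⁶) = 9.347 × 10⁻²² kg·m/s.
λ = h/p = 6.626 × 10⁻³⁴ / 9.347 × 10⁻²² = 7.09 × 10⁻¹³ m = 709 fm.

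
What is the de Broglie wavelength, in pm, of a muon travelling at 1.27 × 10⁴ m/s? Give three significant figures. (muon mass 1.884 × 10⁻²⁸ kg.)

p = mv = 1.884 × 10⁻²⁸ × 1.27 × 10⁴ = 2.393 × 10⁻²⁴ kg·m/s.
λ = h/p = 6.626 × 10⁻³⁴ / 2.393 × 10⁻²⁴ = 2.77 × 10⁻¹⁰ m = 277 pm.

λ = 277 pm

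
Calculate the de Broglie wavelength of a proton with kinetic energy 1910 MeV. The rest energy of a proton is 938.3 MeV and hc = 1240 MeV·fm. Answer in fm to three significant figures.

λ = 0.461 fm

Total energy E = KE + m₀c² = 1910 + 938.3 = 2848.3 MeV.
(pc)² = E² − (m₀c²)² = (2848.3)² − (938.3)² = 7.232 × 10⁶ MeV², so pc = 2689 MeV.
λ = hc/(pc) = 1240 MeV·fm / 2689 MeV = 0.461 fm.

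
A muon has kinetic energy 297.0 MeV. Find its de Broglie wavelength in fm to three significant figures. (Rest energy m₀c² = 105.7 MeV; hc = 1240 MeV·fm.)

Total energy E = KE + m₀c² = 297.0 + 105.7 = 402.7 MeV.
(pc)² = E² − (m₀c²)² = (402.7)² − (105.7)² = 1.510 × 10⁵ MeV², so pc = 388.6 MeV.
λ = hc/(pc) = 1240 MeV·fm / 388.6 MeV = 3.19 fm.

λ = 3.19 fm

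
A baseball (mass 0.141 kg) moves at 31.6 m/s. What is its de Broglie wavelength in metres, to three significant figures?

λ = 1.49 × 10⁻³⁴ m

p = mv = 0.141 × 31.6 = 4.456 kg·m/s.
λ = h/p = 6.626 × 10⁻³⁴ / 4.456 = 1.49 × 10⁻³⁴ m.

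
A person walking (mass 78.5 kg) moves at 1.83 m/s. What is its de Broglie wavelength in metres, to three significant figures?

p = mv = 78.5 × 1.83 = 1.437 × 10² kg·m/s.
λ = h/p = 6.626 × 10⁻³⁴ / 1.437 × 10² = 4.61 × 10⁻³⁶ m.

λ = 4.61 × 10⁻³⁶ m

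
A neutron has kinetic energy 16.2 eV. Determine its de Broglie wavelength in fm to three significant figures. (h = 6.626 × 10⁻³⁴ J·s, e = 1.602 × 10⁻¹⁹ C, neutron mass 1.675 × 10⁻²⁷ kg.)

KE = 16.2 eV = 2.595 × 10⁻¹⁸ J.
p = √(2mKE) = √(2 × 1.675 × 10⁻²⁷ × 2.595 × 10⁻¹⁸) = 9.324 × 10⁻²³ kg·m/s.
λ = h/p = 6.626 × 10⁻³⁴ / 9.324 × 10⁻²³ = 7.11 × 10⁻¹² m = 7110 fm.

λ = 7110 fm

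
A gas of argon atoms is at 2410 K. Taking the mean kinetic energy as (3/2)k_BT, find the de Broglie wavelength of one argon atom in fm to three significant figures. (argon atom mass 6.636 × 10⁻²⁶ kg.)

KE = (3/2)k_BT = 1.5 × 1.381 × 10⁻²³ × 2410 = 4.992 × 10⁻²⁰ J.
p = √(2mKE) = √(2 × 6.636 × 10⁻²⁶ × 4.992 × 10⁻²⁰) = 8.140 × 10⁻²³ kg·m/s.
λ = h/p = 8.14 × 10⁻¹² m = 8140 fm.

λ = 8140 fm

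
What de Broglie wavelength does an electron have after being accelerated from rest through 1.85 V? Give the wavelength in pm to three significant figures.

KE = eV = 1.602 × 10⁻¹⁹ × 1.850 = 2.964 × 10⁻¹⁹ J.
p = √(2mKE) = √(2 × 9.109 × 10⁻³¹ × 2.964 × 10⁻¹⁹) = 7.348 × 10⁻²⁵ kg·m/s.
λ = h/p = 6.626 × 10⁻³⁴ / 7.348 × 10⁻²⁵ = 9.02 × 10⁻¹⁰ m = 902 pm.

λ = 902 pm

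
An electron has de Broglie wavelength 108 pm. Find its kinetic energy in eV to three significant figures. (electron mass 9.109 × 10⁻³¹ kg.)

p = h/λ = 6.626 × 10⁻³⁴ / 1.080 × 10⁻¹⁰ = 6.135 × 10⁻²⁴ kg·m/s.
KE = p²/(2m) = (6.135 × 10⁻²⁴)² / (2 × 9.109 × 10⁻³¹) = 2.066 × 10⁻¹⁷ J = 129 eV.

KE = 129 eV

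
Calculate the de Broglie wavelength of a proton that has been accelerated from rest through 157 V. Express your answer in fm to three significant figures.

λ = 2280 fm

KE = eV = 1.602 × 10⁻¹⁹ × 157.0 = 2.515 × 10⁻¹⁷ J.
p = √(2mKE) = √(2 × 1.673 × 10⁻²⁷ × 2.515 × 10⁻¹⁷) = 2.901 × 10⁻²² kg·m/s.
λ = h/p = 6.626 × 10⁻³⁴ / 2.901 × 10⁻²² = 2.28 × 10⁻¹² m = 2280 fm.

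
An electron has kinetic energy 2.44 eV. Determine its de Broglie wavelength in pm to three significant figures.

KE = 2.44 eV = 3.909 × 10⁻¹⁹ J.
p = √(2mKE) = √(2 × 9.109 × 10⁻³¹ × 3.909 × 10⁻¹⁹) = 8.439 × 10⁻²⁵ kg·m/s.
λ = h/p = 6.626 × 10⁻³⁴ / 8.439 × 10⁻²⁵ = 7.85 × 10⁻¹⁰ m = 785 pm.

λ = 785 pm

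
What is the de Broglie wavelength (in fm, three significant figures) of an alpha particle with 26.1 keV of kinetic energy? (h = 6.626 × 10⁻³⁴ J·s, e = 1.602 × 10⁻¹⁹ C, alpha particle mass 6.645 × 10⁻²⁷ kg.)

λ = 88.9 fm

KE = 26.1 keV = 4.181 × 10⁻¹⁵ J.
p = √(2mKE) = √(2 × 6.645 × 10⁻²⁷ × 4.181 × 10⁻¹⁵) = 7.454 × 10⁻²¹ kg·m/s.
λ = h/p = 6.626 × 10⁻³⁴ / 7.454 × 10⁻²¹ = 8.89 × 10⁻¹⁴ m = 88.9 fm.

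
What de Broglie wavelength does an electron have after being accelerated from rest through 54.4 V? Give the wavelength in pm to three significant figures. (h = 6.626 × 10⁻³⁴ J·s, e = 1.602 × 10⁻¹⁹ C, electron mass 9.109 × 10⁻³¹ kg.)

KE = eV = 1.602 × 10⁻¹⁹ × 54.40 = 8.715 × 10⁻¹⁸ J.
p = √(2mKE) = √(2 × 9.109 × 10⁻³¹ × 8.715 × 10⁻¹⁸) = 3.985 × 10⁻²⁴ kg·m/s.
λ = h/p = 6.626 × 10⁻³⁴ / 3.985 × 10⁻²⁴ = 1.66 × 10⁻¹⁰ m = 166 pm.

λ = 166 pm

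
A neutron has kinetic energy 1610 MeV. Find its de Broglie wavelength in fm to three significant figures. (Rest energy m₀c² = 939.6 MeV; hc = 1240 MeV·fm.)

λ = 0.523 fm

Total energy E = KE + m₀c² = 1610 + 939.6 = 2549.6 MeV.
(pc)² = E² − (m₀c²)² = (2549.6)² − (939.6)² = 5.618 × 10⁶ MeV², so pc = 2370 MeV.
λ = hc/(pc) = 1240 MeV·fm / 2370 MeV = 0.523 fm.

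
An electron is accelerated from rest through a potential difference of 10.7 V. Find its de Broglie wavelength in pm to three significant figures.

λ = 375 pm

KE = eV = 1.602 × 10⁻¹⁹ × 10.70 = 1.714 × 10⁻¹⁸ J.
p = √(2mKE) = √(2 × 9.109 × 10⁻³¹ × 1.714 × 10⁻¹⁸) = 1.767 × 10⁻²⁴ kg·m/s.
λ = h/p = 6.626 × 10⁻³⁴ / 1.767 × 10⁻²⁴ = 3.75 × 10⁻¹⁰ m = 375 pm.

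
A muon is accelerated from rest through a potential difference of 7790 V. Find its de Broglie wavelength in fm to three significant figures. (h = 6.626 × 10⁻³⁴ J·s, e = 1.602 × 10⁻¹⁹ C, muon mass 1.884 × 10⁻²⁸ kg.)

KE = eV = 1.602 × 10⁻¹⁹ × 7790 = 1.248 × 10⁻¹⁵ J.
p = √(2mKE) = √(2 × 1.884 × 10⁻²⁸ × 1.248 × 10⁻¹⁵) = 6.857 × 10⁻²² kg·m/s.
λ = h/p = 6.626 × 10⁻³⁴ / 6.857 × 10⁻²² = 9.66 × 10⁻¹³ m = 966 fm.

λ = 966 fm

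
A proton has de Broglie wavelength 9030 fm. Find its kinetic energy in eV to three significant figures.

KE = 10.0 eV

p = h/λ = 6.626 × 10⁻³⁴ / 9.030 × 10⁻¹² = 7.338 × 10⁻²³ kg·m/s.
KE = p²/(2m) = (7.338 × 10⁻²³)² / (2 × 1.673 × 10⁻²⁷) = 1.609 × 10⁻¹⁸ J = 10.0 eV.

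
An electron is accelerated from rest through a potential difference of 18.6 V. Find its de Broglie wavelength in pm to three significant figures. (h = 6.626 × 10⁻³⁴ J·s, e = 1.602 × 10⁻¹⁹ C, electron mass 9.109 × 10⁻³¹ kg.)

KE = eV = 1.602 × 10⁻¹⁹ × 18.60 = 2.980 × 10⁻¹⁸ J.
p = √(2mKE) = √(2 × 9.109 × 10⁻³¹ × 2.980 × 10⁻¹⁸) = 2.330 × 10⁻²⁴ kg·m/s.
λ = h/p = 6.626 × 10⁻³⁴ / 2.330 × 10⁻²⁴ = 2.84 × 10⁻¹⁰ m = 284 pm.

λ = 284 pm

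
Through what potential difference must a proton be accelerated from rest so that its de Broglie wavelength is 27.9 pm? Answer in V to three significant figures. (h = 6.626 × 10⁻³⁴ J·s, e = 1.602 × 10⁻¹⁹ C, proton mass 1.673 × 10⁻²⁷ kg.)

p = h/λ = 6.626 × 10⁻³⁴ / 2.790 × 10⁻¹¹ = 2.375 × 10⁻²³ kg·m/s.
KE = p²/(2m) = 1.686 × 10⁻¹⁹ J.
V = KE/e = 1.686 × 10⁻¹⁹ / (1.602 × 10⁻¹⁹) = 1.05 V.

V = 1.05 V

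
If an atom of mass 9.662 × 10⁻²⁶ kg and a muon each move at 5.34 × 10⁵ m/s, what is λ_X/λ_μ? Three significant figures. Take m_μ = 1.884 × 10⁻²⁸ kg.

At fixed v, p = mv so λ = h/(mv) ∝ 1/m.
λ_X/λ_μ = m_μ/m_X = 1.884 × 10⁻²⁸/9.662 × 10⁻²⁶ = 1.95 × 10⁻³.

λ_X/λ_μ = 1.95 × 10⁻³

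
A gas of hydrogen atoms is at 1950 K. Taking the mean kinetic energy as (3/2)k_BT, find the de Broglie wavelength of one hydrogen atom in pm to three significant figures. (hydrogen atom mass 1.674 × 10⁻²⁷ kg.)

KE = (3/2)k_BT = 1.5 × 1.381 × 10⁻²³ × 1950 = 4.039 × 10⁻²⁰ J.
p = √(2mKE) = √(2 × 1.674 × 10⁻²⁷ × 4.039 × 10⁻²⁰) = 1.163 × 10⁻²³ kg·m/s.
λ = h/p = 5.70 × 10⁻¹¹ m = 57.0 pm.

λ = 57.0 pm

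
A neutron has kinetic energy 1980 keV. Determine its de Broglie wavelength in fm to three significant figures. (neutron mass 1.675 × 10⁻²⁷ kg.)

KE = 1980 keV = 3.172 × 10⁻¹³ J.
p = √(2mKE) = √(2 × 1.675 × 10⁻²⁷ × 3.172 × 10⁻¹³) = 3.260 × 10⁻²⁰ kg·m/s.
λ = h/p = 6.626 × 10⁻³⁴ / 3.260 × 10⁻²⁰ = 2.03 × 10⁻¹⁴ m = 20.3 fm.

λ = 20.3 fm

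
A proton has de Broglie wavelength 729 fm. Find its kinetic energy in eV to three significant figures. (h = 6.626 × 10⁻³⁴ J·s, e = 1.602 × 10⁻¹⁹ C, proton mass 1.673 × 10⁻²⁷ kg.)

KE = 1540 eV

p = h/λ = 6.626 × 10⁻³⁴ / 7.290 × 10⁻¹³ = 9.089 × 10⁻²² kg·m/s.
KE = p²/(2m) = (9.089 × 10⁻²²)² / (2 × 1.673 × 10⁻²⁷) = 2.469 × 10⁻¹⁶ J = 1540 eV.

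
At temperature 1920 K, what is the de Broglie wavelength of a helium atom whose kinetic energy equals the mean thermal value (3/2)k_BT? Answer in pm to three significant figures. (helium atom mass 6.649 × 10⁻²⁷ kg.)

KE = (3/2)k_BT = 1.5 × 1.381 × 10⁻²³ × 1920 = 3.977 × 10⁻²⁰ J.
p = √(2mKE) = √(2 × 6.649 × 10⁻²⁷ × 3.977 × 10⁻²⁰) = 2.300 × 10⁻²³ kg·m/s.
λ = h/p = 2.88 × 10⁻¹¹ m = 28.8 pm.

λ = 28.8 pm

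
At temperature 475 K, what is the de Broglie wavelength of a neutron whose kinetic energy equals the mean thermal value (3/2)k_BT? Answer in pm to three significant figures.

λ = 115 pm

KE = (3/2)k_BT = 1.5 × 1.381 × 10⁻²³ × 475 = 9.840 × 10⁻²¹ J.
p = √(2mKE) = √(2 × 1.675 × 10⁻²⁷ × 9.840 × 10⁻²¹) = 5.741 × 10⁻²⁴ kg·m/s.
λ = h/p = 1.15 × 10⁻¹⁰ m = 115 pm.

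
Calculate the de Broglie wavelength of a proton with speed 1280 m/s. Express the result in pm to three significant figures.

p = mv = 1.673 × 10⁻²⁷ × 1280 = 2.141 × 10⁻²⁴ kg·m/s.
λ = h/p = 6.626 × 10⁻³⁴ / 2.141 × 10⁻²⁴ = 3.09 × 10⁻¹⁰ m = 309 pm.

λ = 309 pm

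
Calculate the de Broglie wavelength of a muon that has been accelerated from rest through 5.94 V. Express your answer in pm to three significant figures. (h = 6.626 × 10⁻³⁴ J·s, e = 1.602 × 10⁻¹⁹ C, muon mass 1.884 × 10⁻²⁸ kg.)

λ = 35.0 pm

KE = eV = 1.602 × 10⁻¹⁹ × 5.940 = 9.516 × 10⁻¹⁹ J.
p = √(2mKE) = √(2 × 1.884 × 10⁻²⁸ × 9.516 × 10⁻¹⁹) = 1.894 × 10⁻²³ kg·m/s.
λ = h/p = 6.626 × 10⁻³⁴ / 1.894 × 10⁻²³ = 3.50 × 10⁻¹¹ m = 35.0 pm.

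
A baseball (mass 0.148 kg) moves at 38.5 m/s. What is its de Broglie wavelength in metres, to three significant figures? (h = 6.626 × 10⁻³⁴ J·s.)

λ = 1.16 × 10⁻³⁴ m

p = mv = 0.148 × 38.5 = 5.698 kg·m/s.
λ = h/p = 6.626 × 10⁻³⁴ / 5.698 = 1.16 × 10⁻³⁴ m.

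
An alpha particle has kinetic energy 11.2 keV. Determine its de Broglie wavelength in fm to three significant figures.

λ = 136 fm

KE = 11.2 keV = 1.794 × 10⁻¹⁵ J.
p = √(2mKE) = √(2 × 6.645 × 10⁻²⁷ × 1.794 × 10⁻¹⁵) = 4.883 × 10⁻²¹ kg·m/s.
λ = h/p = 6.626 × 10⁻³⁴ / 4.883 × 10⁻²¹ = 1.36 × 10⁻¹³ m = 136 fm.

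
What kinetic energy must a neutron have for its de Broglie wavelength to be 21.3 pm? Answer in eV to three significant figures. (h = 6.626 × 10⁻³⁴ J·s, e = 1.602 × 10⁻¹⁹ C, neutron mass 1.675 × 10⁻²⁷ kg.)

KE = 1.80 eV

p = h/λ = 6.626 × 10⁻³⁴ / 2.130 × 10⁻¹¹ = 3.111 × 10⁻²³ kg·m/s.
KE = p²/(2m) = (3.111 × 10⁻²³)² / (2 × 1.675 × 10⁻²⁷) = 2.889 × 10⁻¹⁹ J = 1.80 eV.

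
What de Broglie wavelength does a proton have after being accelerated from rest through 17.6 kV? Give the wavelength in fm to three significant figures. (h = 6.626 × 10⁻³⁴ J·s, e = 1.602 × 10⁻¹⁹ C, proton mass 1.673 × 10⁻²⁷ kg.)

KE = eV = 1.602 × 10⁻¹⁹ × 1.760 × 10⁴ = 2.820 × 10⁻¹⁵ J.
p = √(2mKE) = √(2 × 1.673 × 10⁻²⁷ × 2.820 × 10⁻¹⁵) = 3.072 × 10⁻²¹ kg·m/s.
λ = h/p = 6.626 × 10⁻³⁴ / 3.072 × 10⁻²¹ = 2.16 × 10⁻¹³ m = 216 fm.

λ = 216 fm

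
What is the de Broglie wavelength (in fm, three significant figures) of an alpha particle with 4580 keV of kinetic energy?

λ = 6.71 fm

KE = 4580 keV = 7.337 × 10⁻¹³ J.
p = √(2mKE) = √(2 × 6.645 × 10⁻²⁷ × 7.337 × 10⁻¹³) = 9.875 × 10⁻²⁰ kg·m/s.
λ = h/p = 6.626 × 10⁻³⁴ / 9.875 × 10⁻²⁰ = 6.71 × 10⁻¹⁵ m = 6.71 fm.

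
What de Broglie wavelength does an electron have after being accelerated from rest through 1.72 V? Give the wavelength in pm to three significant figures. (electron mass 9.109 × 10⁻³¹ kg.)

KE = eV = 1.602 × 10⁻¹⁹ × 1.720 = 2.755 × 10⁻¹⁹ J.
p = √(2mKE) = √(2 × 9.109 × 10⁻³¹ × 2.755 × 10⁻¹⁹) = 7.085 × 10⁻²⁵ kg·m/s.
λ = h/p = 6.626 × 10⁻³⁴ / 7.085 × 10⁻²⁵ = 9.35 × 10⁻¹⁰ m = 935 pm.

λ = 935 pm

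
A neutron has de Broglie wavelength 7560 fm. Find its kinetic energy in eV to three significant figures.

KE = 14.3 eV

p = h/λ = 6.626 × 10⁻³⁴ / 7.560 × 10⁻¹² = 8.765 × 10⁻²³ kg·m/s.
KE = p²/(2m) = (8.765 × 10⁻²³)² / (2 × 1.675 × 10⁻²⁷) = 2.293 × 10⁻¹⁸ J = 14.3 eV.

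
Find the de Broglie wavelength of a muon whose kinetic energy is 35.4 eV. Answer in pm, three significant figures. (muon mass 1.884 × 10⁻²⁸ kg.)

KE = 35.4 eV = 5.671 × 10⁻¹⁸ J.
p = √(2mKE) = √(2 × 1.884 × 10⁻²⁸ × 5.671 × 10⁻¹⁸) = 4.623 × 10⁻²³ kg·m/s.
λ = h/p = 6.626 × 10⁻³⁴ / 4.623 × 10⁻²³ = 1.43 × 10⁻¹¹ m = 14.3 pm.

λ = 14.3 pm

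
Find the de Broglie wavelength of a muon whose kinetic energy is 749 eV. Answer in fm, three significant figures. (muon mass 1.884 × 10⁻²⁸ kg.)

KE = 749 eV = 1.200 × 10⁻¹⁶ J.
p = √(2mKE) = √(2 × 1.884 × 10⁻²⁸ × 1.200 × 10⁻¹⁶) = 2.126 × 10⁻²² kg·m/s.
λ = h/p = 6.626 × 10⁻³⁴ / 2.126 × 10⁻²² = 3.12 × 10⁻¹² m = 3120 fm.

λ = 3120 fm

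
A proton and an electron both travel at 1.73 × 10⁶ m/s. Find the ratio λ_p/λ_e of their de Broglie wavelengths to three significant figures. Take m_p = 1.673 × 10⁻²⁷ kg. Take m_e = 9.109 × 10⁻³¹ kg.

At fixed v, p = mv so λ = h/(mv) ∝ 1/m.
λ_p/λ_e = m_e/m_p = 9.109 × 10⁻³¹/1.673 × 10⁻²⁷ = 5.44 × 10⁻⁴.

λ_p/λ_e = 5.44 × 10⁻⁴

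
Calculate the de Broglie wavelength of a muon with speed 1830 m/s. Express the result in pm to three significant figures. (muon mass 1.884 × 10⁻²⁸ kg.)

p = mv = 1.884 × 10⁻²⁸ × 1830 = 3.448 × 10⁻²⁵ kg·m/s.
λ = h/p = 6.626 × 10⁻³⁴ / 3.448 × 10⁻²⁵ = 1.92 × 10⁻⁹ m = 1920 pm.

λ = 1920 pm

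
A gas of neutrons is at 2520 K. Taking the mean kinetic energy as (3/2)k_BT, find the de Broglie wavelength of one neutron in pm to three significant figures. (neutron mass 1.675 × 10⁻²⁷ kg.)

λ = 50.1 pm

KE = (3/2)k_BT = 1.5 × 1.381 × 10⁻²³ × 2520 = 5.220 × 10⁻²⁰ J.
p = √(2mKE) = √(2 × 1.675 × 10⁻²⁷ × 5.220 × 10⁻²⁰) = 1.322 × 10⁻²³ kg·m/s.
λ = h/p = 5.01 × 10⁻¹¹ m = 50.1 pm.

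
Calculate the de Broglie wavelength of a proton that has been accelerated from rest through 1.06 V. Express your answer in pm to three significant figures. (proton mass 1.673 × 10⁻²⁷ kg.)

KE = eV = 1.602 × 10⁻¹⁹ × 1.060 = 1.698 × 10⁻¹⁹ J.
p = √(2mKE) = √(2 × 1.673 × 10⁻²⁷ × 1.698 × 10⁻¹⁹) = 2.384 × 10⁻²³ kg·m/s.
λ = h/p = 6.626 × 10⁻³⁴ / 2.384 × 10⁻²³ = 2.78 × 10⁻¹¹ m = 27.8 pm.

λ = 27.8 pm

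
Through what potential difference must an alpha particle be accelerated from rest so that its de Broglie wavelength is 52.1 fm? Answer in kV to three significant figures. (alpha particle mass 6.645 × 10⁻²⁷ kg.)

p = h/λ = 6.626 × 10⁻³⁴ / 5.210 × 10⁻¹⁴ = 1.272 × 10⁻²⁰ kg·m/s.
KE = p²/(2m) = 1.217 × 10⁻¹⁴ J.
V = KE/2e = 1.217 × 10⁻¹⁴ / (2 × 1.602 × 10⁻¹⁹) = 38.0 kV.

V = 38.0 kV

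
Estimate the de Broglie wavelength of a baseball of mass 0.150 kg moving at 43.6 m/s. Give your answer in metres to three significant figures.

λ = 1.01 × 10⁻³⁴ m

p = mv = 0.150 × 43.6 = 6.540 kg·m/s.
λ = h/p = 6.626 × 10⁻³⁴ / 6.540 = 1.01 × 10⁻³⁴ m.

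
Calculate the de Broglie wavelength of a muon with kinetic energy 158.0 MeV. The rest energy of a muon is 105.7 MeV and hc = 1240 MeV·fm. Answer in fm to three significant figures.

Total energy E = KE + m₀c² = 158.0 + 105.7 = 263.7 MeV.
(pc)² = E² − (m₀c²)² = (263.7)² − (105.7)² = 5.837 × 10⁴ MeV², so pc = 241.6 MeV.
λ = hc/(pc) = 1240 MeV·fm / 241.6 MeV = 5.13 fm.

λ = 5.13 fm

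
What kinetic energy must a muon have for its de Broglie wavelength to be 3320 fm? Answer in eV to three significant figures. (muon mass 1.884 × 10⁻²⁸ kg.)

KE = 660 eV

p = h/λ = 6.626 × 10⁻³⁴ / 3.320 × 10⁻¹² = 1.996 × 10⁻²² kg·m/s.
KE = p²/(2m) = (1.996 × 10⁻²²)² / (2 × 1.884 × 10⁻²⁸) = 1.057 × 10⁻¹⁶ J = 660 eV.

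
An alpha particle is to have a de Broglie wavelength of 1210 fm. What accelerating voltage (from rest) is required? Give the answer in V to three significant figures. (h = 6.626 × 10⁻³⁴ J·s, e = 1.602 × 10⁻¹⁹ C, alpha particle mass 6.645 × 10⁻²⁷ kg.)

p = h/λ = 6.626 × 10⁻³⁴ / 1.210 × 10⁻¹² = 5.476 × 10⁻²² kg·m/s.
KE = p²/(2m) = 2.256 × 10⁻¹⁷ J.
V = KE/2e = 2.256 × 10⁻¹⁷ / (2 × 1.602 × 10⁻¹⁹) = 70.4 V.

V = 70.4 V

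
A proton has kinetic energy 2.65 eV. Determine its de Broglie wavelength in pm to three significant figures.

KE = 2.65 eV = 4.245 × 10⁻¹⁹ J.
p = √(2mKE) = √(2 × 1.673 × 10⁻²⁷ × 4.245 × 10⁻¹⁹) = 3.769 × 10⁻²³ kg·m/s.
λ = h/p = 6.626 × 10⁻³⁴ / 3.769 × 10⁻²³ = 1.76 × 10⁻¹¹ m = 17.6 pm.

λ = 17.6 pm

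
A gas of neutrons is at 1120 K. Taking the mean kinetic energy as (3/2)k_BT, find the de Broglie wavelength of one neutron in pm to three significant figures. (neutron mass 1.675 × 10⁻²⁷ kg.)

λ = 75.2 pm

KE = (3/2)k_BT = 1.5 × 1.381 × 10⁻²³ × 1120 = 2.320 × 10⁻²⁰ J.
p = √(2mKE) = √(2 × 1.675 × 10⁻²⁷ × 2.320 × 10⁻²⁰) = 8.816 × 10⁻²⁴ kg·m/s.
λ = h/p = 7.52 × 10⁻¹¹ m = 75.2 pm.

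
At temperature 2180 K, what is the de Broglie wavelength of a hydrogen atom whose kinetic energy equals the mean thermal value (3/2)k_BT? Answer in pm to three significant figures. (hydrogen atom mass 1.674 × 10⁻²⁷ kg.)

KE = (3/2)k_BT = 1.5 × 1.381 × 10⁻²³ × 2180 = 4.516 × 10⁻²⁰ J.
p = √(2mKE) = √(2 × 1.674 × 10⁻²⁷ × 4.516 × 10⁻²⁰) = 1.230 × 10⁻²³ kg·m/s.
λ = h/p = 5.39 × 10⁻¹¹ m = 53.9 pm.

λ = 53.9 pm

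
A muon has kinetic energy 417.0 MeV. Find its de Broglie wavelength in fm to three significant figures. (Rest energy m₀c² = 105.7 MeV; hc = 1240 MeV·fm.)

Total energy E = KE + m₀c² = 417.0 + 105.7 = 522.7 MeV.
(pc)² = E² − (m₀c²)² = (522.7)² − (105.7)² = 2.620 × 10⁵ MeV², so pc = 511.9 MeV.
λ = hc/(pc) = 1240 MeV·fm / 511.9 MeV = 2.42 fm.

λ = 2.42 fm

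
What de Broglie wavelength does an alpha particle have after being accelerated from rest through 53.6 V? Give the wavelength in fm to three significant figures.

λ = 1390 fm

KE = 2eV = 2 × 1.602 × 10⁻¹⁹ × 53.60 = 1.717 × 10⁻¹⁷ J.
p = √(2mKE) = √(2 × 6.645 × 10⁻²⁷ × 1.717 × 10⁻¹⁷) = 4.777 × 10⁻²² kg·m/s.
λ = h/p = 6.626 × 10⁻³⁴ / 4.777 × 10⁻²² = 1.39 × 10⁻¹² m = 1390 fm.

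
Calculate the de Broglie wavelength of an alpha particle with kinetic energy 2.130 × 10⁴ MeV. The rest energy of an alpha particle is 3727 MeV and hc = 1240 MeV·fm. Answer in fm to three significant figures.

λ = 0.0501 fm

Total energy E = KE + m₀c² = 2.130 × 10⁴ + 3727 = 25027 MeV.
(pc)² = E² − (m₀c²)² = (25027)² − (3727)² = 6.125 × 10⁸ MeV², so pc = 2.475 × 10⁴ MeV.
λ = hc/(pc) = 1240 MeV·fm / 2.475 × 10⁴ MeV = 0.0501 fm.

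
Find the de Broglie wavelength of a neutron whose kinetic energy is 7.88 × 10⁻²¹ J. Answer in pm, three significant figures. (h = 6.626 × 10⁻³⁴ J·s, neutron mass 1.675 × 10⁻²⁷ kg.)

p = √(2mKE) = √(2 × 1.675 × 10⁻²⁷ × 7.880 × 10⁻²¹) = 5.138 × 10⁻²⁴ kg·m/s.
λ = h/p = 6.626 × 10⁻³⁴ / 5.138 × 10⁻²⁴ = 1.29 × 10⁻¹⁰ m = 129 pm.

λ = 129 pm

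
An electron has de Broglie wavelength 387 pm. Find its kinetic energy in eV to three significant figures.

KE = 10.0 eV

p = h/λ = 6.626 × 10⁻³⁴ / 3.870 × 10⁻¹⁰ = 1.712 × 10⁻²⁴ kg·m/s.
KE = p²/(2m) = (1.712 × 10⁻²⁴)² / (2 × 9.109 × 10⁻³¹) = 1.609 × 10⁻¹⁸ J = 10.0 eV.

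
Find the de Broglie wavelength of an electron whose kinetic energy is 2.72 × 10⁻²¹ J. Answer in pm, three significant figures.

p = √(2mKE) = √(2 × 9.109 × 10⁻³¹ × 2.720 × 10⁻²¹) = 7.039 × 10⁻²⁶ kg·m/s.
λ = h/p = 6.626 × 10⁻³⁴ / 7.039 × 10⁻²⁶ = 9.41 × 10⁻⁹ m = 9410 pm.

λ = 9410 pm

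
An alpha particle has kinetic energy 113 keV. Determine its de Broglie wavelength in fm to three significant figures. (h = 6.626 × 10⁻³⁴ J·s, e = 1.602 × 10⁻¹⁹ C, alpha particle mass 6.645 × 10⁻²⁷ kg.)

KE = 113 keV = 1.810 × 10⁻¹⁴ J.
p = √(2mKE) = √(2 × 6.645 × 10⁻²⁷ × 1.810 × 10⁻¹⁴) = 1.551 × 10⁻²⁰ kg·m/s.
λ = h/p = 6.626 × 10⁻³⁴ / 1.551 × 10⁻²⁰ = 4.27 × 10⁻¹⁴ m = 42.7 fm.

λ = 42.7 fm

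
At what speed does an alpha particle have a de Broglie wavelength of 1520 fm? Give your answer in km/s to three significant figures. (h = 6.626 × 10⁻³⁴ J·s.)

p = h/λ = 6.626 × 10⁻³⁴ / 1.520 × 10⁻¹² = 4.359 × 10⁻²² kg·m/s.
v = p/m = 4.359 × 10⁻²² / 6.645 × 10⁻²⁷ = 6.56 × 10⁴ m/s = 65.6 km/s.

v = 65.6 km/s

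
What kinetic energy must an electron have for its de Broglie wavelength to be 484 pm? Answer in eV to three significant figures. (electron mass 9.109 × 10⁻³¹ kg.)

p = h/λ = 6.626 × 10⁻³⁴ / 4.840 × 10⁻¹⁰ = 1.369 × 10⁻²⁴ kg·m/s.
KE = p²/(2m) = (1.369 × 10⁻²⁴)² / (2 × 9.109 × 10⁻³¹) = 1.029 × 10⁻¹⁸ J = 6.42 eV.

KE = 6.42 eV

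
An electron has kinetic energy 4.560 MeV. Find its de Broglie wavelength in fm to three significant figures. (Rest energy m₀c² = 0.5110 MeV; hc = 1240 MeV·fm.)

λ = 246 fm

Total energy E = KE + m₀c² = 4.560 + 0.5110 = 5.0710 MeV.
(pc)² = E² − (m₀c²)² = (5.0710)² − (0.5110)² = 25.45 MeV², so pc = 5.045 MeV.
λ = hc/(pc) = 1240 MeV·fm / 5.045 MeV = 246 fm.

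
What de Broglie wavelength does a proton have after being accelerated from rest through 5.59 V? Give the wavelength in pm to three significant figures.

λ = 12.1 pm

KE = eV = 1.602 × 10⁻¹⁹ × 5.590 = 8.955 × 10⁻¹⁹ J.
p = √(2mKE) = √(2 × 1.673 × 10⁻²⁷ × 8.955 × 10⁻¹⁹) = 5.474 × 10⁻²³ kg·m/s.
λ = h/p = 6.626 × 10⁻³⁴ / 5.474 × 10⁻²³ = 1.21 × 10⁻¹¹ m = 12.1 pm.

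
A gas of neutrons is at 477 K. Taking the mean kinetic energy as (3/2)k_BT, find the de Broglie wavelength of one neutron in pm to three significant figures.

KE = (3/2)k_BT = 1.5 × 1.381 × 10⁻²³ × 477 = 9.881 × 10⁻²¹ J.
p = √(2mKE) = √(2 × 1.675 × 10⁻²⁷ × 9.881 × 10⁻²¹) = 5.753 × 10⁻²⁴ kg·m/s.
λ = h/p = 1.15 × 10⁻¹⁰ m = 115 pm.

λ = 115 pm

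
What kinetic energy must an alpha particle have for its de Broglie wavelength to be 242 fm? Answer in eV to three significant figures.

p = h/λ = 6.626 × 10⁻³⁴ / 2.420 × 10⁻¹³ = 2.738 × 10⁻²¹ kg·m/s.
KE = p²/(2m) = (2.738 × 10⁻²¹)² / (2 × 6.645 × 10⁻²⁷) = 5.641 × 10⁻¹⁶ J = 3520 eV.

KE = 3520 eV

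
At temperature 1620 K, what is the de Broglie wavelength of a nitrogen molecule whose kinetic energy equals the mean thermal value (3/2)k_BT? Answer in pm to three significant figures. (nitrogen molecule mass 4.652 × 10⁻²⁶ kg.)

λ = 11.9 pm

KE = (3/2)k_BT = 1.5 × 1.381 × 10⁻²³ × 1620 = 3.356 × 10⁻²⁰ J.
p = √(2mKE) = √(2 × 4.652 × 10⁻²⁶ × 3.356 × 10⁻²⁰) = 5.588 × 10⁻²³ kg·m/s.
λ = h/p = 1.19 × 10⁻¹¹ m = 11.9 pm.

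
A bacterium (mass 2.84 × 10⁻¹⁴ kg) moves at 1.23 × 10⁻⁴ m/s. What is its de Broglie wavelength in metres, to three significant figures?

λ = 1.90 × 10⁻¹⁶ m

p = mv = 2.84 × 10⁻¹⁴ × 1.23 × 10⁻⁴ = 3.493 × 10⁻¹⁸ kg·m/s.
λ = h/p = 6.626 × 10⁻³⁴ / 3.493 × 10⁻¹⁸ = 1.90 × 10⁻¹⁶ m.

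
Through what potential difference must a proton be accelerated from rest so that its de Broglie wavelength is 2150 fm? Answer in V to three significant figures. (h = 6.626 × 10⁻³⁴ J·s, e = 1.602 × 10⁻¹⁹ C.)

p = h/λ = 6.626 × 10⁻³⁴ / 2.150 × 10⁻¹² = 3.082 × 10⁻²² kg·m/s.
KE = p²/(2m) = 2.839 × 10⁻¹⁷ J.
V = KE/e = 2.839 × 10⁻¹⁷ / (1.602 × 10⁻¹⁹) = 177 V.

V = 177 V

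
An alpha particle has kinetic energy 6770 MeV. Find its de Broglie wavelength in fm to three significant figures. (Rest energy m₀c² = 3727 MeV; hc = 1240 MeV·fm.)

λ = 0.126 fm

Total energy E = KE + m₀c² = 6770 + 3727 = 10497 MeV.
(pc)² = E² − (m₀c²)² = (10497)² − (3727)² = 9.630 × 10⁷ MeV², so pc = 9813 MeV.
λ = hc/(pc) = 1240 MeV·fm / 9813 MeV = 0.126 fm.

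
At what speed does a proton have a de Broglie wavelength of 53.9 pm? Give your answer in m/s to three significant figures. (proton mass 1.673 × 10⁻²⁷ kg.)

p = h/λ = 6.626 × 10⁻³⁴ / 5.390 × 10⁻¹¹ = 1.229 × 10⁻²³ kg·m/s.
v = p/m = 1.229 × 10⁻²³ / 1.673 × 10⁻²⁷ = 7.35 × 10³ m/s = 7350 m/s.

v = 7350 m/s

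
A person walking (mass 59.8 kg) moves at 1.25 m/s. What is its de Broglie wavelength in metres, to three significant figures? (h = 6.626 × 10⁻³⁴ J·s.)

p = mv = 59.8 × 1.25 = 7.475 × 10¹ kg·m/s.
λ = h/p = 6.626 × 10⁻³⁴ / 7.475 × 10¹ = 8.86 × 10⁻³⁶ m.

λ = 8.86 × 10⁻³⁶ m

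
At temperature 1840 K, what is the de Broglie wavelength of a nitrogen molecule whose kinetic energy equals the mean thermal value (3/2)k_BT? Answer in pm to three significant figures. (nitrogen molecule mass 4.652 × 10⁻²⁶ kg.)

λ = 11.1 pm

KE = (3/2)k_BT = 1.5 × 1.381 × 10⁻²³ × 1840 = 3.812 × 10⁻²⁰ J.
p = √(2mKE) = √(2 × 4.652 × 10⁻²⁶ × 3.812 × 10⁻²⁰) = 5.955 × 10⁻²³ kg·m/s.
λ = h/p = 1.11 × 10⁻¹¹ m = 11.1 pm.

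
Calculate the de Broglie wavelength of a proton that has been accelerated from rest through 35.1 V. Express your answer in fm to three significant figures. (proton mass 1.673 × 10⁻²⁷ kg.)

KE = eV = 1.602 × 10⁻¹⁹ × 35.10 = 5.623 × 10⁻¹⁸ J.
p = √(2mKE) = √(2 × 1.673 × 10⁻²⁷ × 5.623 × 10⁻¹⁸) = 1.372 × 10⁻²² kg·m/s.
λ = h/p = 6.626 × 10⁻³⁴ / 1.372 × 10⁻²² = 4.83 × 10⁻¹² m = 4830 fm.

λ = 4830 fm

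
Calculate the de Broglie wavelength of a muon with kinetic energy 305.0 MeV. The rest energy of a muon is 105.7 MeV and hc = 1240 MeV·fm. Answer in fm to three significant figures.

Total energy E = KE + m₀c² = 305.0 + 105.7 = 410.7 MeV.
(pc)² = E² − (m₀c²)² = (410.7)² − (105.7)² = 1.575 × 10⁵ MeV², so pc = 396.9 MeV.
λ = hc/(pc) = 1240 MeV·fm / 396.9 MeV = 3.12 fm.

λ = 3.12 fm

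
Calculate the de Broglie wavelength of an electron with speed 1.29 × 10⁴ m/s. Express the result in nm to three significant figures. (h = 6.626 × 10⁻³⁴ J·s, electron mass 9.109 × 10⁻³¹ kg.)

λ = 56.4 nm

p = mv = 9.109 × 10⁻³¹ × 1.29 × 10⁴ = 1.175 × 10⁻²⁶ kg·m/s.
λ = h/p = 6.626 × 10⁻³⁴ / 1.175 × 10⁻²⁶ = 5.64 × 10⁻⁸ m = 56.4 nm.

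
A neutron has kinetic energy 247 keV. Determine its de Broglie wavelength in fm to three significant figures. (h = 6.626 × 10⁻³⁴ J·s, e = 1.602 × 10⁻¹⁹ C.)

KE = 247 keV = 3.957 × 10⁻¹⁴ J.
p = √(2mKE) = √(2 × 1.675 × 10⁻²⁷ × 3.957 × 10⁻¹⁴) = 1.151 × 10⁻²⁰ kg·m/s.
λ = h/p = 6.626 × 10⁻³⁴ / 1.151 × 10⁻²⁰ = 5.76 × 10⁻¹⁴ m = 57.6 fm.

λ = 57.6 fm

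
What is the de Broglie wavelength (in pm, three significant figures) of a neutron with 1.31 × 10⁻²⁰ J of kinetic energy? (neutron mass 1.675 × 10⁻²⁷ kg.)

p = √(2mKE) = √(2 × 1.675 × 10⁻²⁷ × 1.310 × 10⁻²⁰) = 6.625 × 10⁻²⁴ kg·m/s.
λ = h/p = 6.626 × 10⁻³⁴ / 6.625 × 10⁻²⁴ = 1.00 × 10⁻¹⁰ m = 100 pm.

λ = 100 pm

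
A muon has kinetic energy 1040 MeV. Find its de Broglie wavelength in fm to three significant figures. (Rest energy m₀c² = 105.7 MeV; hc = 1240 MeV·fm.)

λ = 1.09 fm

Total energy E = KE + m₀c² = 1040 + 105.7 = 1145.7 MeV.
(pc)² = E² − (m₀c²)² = (1145.7)² − (105.7)² = 1.301 × 10⁶ MeV², so pc = 1141 MeV.
λ = hc/(pc) = 1240 MeV·fm / 1141 MeV = 1.09 fm.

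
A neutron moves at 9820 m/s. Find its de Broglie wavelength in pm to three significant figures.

p = mv = 1.675 × 10⁻²⁷ × 9820 = 1.645 × 10⁻²³ kg·m/s.
λ = h/p = 6.626 × 10⁻³⁴ / 1.645 × 10⁻²³ = 4.03 × 10⁻¹¹ m = 40.3 pm.

λ = 40.3 pm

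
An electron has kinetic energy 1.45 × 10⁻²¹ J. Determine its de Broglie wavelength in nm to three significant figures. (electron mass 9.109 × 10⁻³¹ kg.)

p = √(2mKE) = √(2 × 9.109 × 10⁻³¹ × 1.450 × 10⁻²¹) = 5.140 × 10⁻²⁶ kg·m/s.
λ = h/p = 6.626 × 10⁻³⁴ / 5.140 × 10⁻²⁶ = 1.29 × 10⁻⁸ m = 12.9 nm.

λ = 12.9 nm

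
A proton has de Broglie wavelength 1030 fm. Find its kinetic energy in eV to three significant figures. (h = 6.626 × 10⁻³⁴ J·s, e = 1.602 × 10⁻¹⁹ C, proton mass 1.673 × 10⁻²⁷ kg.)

p = h/λ = 6.626 × 10⁻³⁴ / 1.030 × 10⁻¹² = 6.433 × 10⁻²² kg·m/s.
KE = p²/(2m) = (6.433 × 10⁻²²)² / (2 × 1.673 × 10⁻²⁷) = 1.237 × 10⁻¹⁶ J = 772 eV.

KE = 772 eV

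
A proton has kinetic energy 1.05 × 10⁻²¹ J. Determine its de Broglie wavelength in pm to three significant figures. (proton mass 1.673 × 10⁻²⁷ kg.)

p = √(2mKE) = √(2 × 1.673 × 10⁻²⁷ × 1.050 × 10⁻²¹) = 1.874 × 10⁻²⁴ kg·m/s.
λ = h/p = 6.626 × 10⁻³⁴ / 1.874 × 10⁻²⁴ = 3.54 × 10⁻¹⁰ m = 354 pm.

λ = 354 pm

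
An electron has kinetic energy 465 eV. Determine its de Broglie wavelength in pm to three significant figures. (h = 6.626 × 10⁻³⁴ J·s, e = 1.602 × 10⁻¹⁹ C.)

λ = 56.9 pm

KE = 465 eV = 7.449 × 10⁻¹⁷ J.
p = √(2mKE) = √(2 × 9.109 × 10⁻³¹ × 7.449 × 10⁻¹⁷) = 1.165 × 10⁻²³ kg·m/s.
λ = h/p = 6.626 × 10⁻³⁴ / 1.165 × 10⁻²³ = 5.69 × 10⁻¹¹ m = 56.9 pm.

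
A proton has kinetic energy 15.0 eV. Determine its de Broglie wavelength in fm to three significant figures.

KE = 15.0 eV = 2.403 × 10⁻¹⁸ J.
p = √(2mKE) = √(2 × 1.673 × 10⁻²⁷ × 2.403 × 10⁻¹⁸) = 8.967 × 10⁻²³ kg·m/s.
λ = h/p = 6.626 × 10⁻³⁴ / 8.967 × 10⁻²³ = 7.39 × 10⁻¹² m = 7390 fm.

λ = 7390 fm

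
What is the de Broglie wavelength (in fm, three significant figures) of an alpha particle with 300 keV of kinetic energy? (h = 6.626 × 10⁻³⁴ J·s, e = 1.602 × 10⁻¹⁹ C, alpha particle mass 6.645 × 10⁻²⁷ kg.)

KE = 300 keV = 4.806 × 10⁻¹⁴ J.
p = √(2mKE) = √(2 × 6.645 × 10⁻²⁷ × 4.806 × 10⁻¹⁴) = 2.527 × 10⁻²⁰ kg·m/s.
λ = h/p = 6.626 × 10⁻³⁴ / 2.527 × 10⁻²⁰ = 2.62 × 10⁻¹⁴ m = 26.2 fm.

λ = 26.2 fm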